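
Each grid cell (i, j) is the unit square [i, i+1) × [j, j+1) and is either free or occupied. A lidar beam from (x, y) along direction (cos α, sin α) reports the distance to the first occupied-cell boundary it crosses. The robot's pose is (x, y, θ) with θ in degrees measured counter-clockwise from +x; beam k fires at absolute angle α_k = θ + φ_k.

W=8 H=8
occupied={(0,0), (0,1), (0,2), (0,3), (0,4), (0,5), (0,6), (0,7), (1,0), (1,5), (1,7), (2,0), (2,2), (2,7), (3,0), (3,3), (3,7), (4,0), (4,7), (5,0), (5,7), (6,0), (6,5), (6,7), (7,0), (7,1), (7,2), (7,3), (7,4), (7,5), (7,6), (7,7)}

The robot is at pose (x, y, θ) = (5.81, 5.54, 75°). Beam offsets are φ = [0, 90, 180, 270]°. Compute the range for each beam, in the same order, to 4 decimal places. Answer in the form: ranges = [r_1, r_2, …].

beam 1: φ=0°, α=75°
  cosα=0.2588 sinα=0.9659 | (5,5) | tMaxX 0.7341 tMaxY 0.4762 | tΔX 3.8637 tΔY 1.0353
    t=0.4762 [y] (5,6)
    t=0.7341 [x] (6,6)
    t=1.5115 [y] (6,7) — stop
  → r_1 = 1.5115
beam 2: φ=90°, α=165°
  cosα=-0.9659 sinα=0.2588 | (5,5) | tMaxX 0.8386 tMaxY 1.7773 | tΔX 1.0353 tΔY 3.8637
    t=0.8386 [x] (4,5)
    t=1.7773 [y] (4,6)
    t=1.8738 [x] (3,6)
    t=2.9091 [x] (2,6)
    t=3.9444 [x] (1,6)
    t=4.9797 [x] (0,6) — stop
  → r_2 = 4.9797
beam 3: φ=180°, α=255°
  cosα=-0.2588 sinα=-0.9659 | (5,5) | tMaxX 3.1296 tMaxY 0.5590 | tΔX 3.8637 tΔY 1.0353
    t=0.5590 [y] (5,4)
    t=1.5943 [y] (5,3)
    t=2.6296 [y] (5,2)
    t=3.1296 [x] (4,2)
    t=3.6649 [y] (4,1)
    t=4.7002 [y] (4,0) — stop
  → r_3 = 4.7002
beam 4: φ=270°, α=345°
  cosα=0.9659 sinα=-0.2588 | (5,5) | tMaxX 0.1967 tMaxY 2.0864 | tΔX 1.0353 tΔY 3.8637
    t=0.1967 [x] (6,5) — stop
  → r_4 = 0.1967

ranges = [1.5115, 4.9797, 4.7002, 0.1967]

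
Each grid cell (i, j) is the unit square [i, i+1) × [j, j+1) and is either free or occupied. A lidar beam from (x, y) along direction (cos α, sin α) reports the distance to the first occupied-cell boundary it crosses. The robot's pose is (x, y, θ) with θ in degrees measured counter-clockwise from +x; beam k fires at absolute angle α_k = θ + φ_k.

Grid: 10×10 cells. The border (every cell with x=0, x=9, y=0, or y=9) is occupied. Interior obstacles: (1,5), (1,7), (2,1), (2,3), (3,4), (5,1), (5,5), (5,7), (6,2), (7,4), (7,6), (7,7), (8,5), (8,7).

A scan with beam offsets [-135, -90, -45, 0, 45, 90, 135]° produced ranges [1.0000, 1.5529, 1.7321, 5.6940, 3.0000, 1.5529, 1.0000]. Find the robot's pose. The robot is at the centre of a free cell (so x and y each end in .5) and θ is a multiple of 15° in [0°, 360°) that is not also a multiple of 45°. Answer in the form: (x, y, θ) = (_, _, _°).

(x, y, θ) = (3.5, 2.5, 15°)

Candidates: 50 free-cell centres × 16 headings = 800 poses. Raycast each; keep the one whose scan matches to 4 dp.
  (7.5, 2.5, 75°): beam 1 = 1.7321 ≠ 1.0000 ✗
  (7.5, 5.5, 75°): beam 1 = 0.5774 ≠ 1.0000 ✗
  (3.5, 1.5, 285°): beam 1 = 0.5774 ≠ 1.0000 ✗
  …
  (3.5, 2.5, 15°): r_1=1.0000, r_2=1.5529, r_3=1.7321, r_4=5.6940, r_5=3.0000, r_6=1.5529, r_7=1.0000 — all match ✓
Unique over the lattice → pose = (3.5, 2.5, 15°).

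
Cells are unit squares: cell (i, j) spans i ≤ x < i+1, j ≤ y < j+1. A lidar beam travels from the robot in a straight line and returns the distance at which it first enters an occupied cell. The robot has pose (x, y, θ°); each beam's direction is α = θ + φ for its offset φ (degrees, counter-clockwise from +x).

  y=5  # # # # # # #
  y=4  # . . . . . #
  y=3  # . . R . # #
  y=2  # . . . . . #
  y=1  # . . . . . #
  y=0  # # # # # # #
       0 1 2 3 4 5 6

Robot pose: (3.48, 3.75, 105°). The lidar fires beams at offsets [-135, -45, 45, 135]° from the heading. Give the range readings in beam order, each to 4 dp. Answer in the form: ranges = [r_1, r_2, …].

beam 1: φ=-135°, α=330°
  d=(0.8660,-0.5000)  start (3,3)  tX=0.6004 tY=1.5000  stride 1/|dx|=1.1547 1/|dy|=2.0000
    cross x-line → (4,3), t=0.6004
    cross y-line → (4,2), t=1.5000
    cross x-line → (5,2), t=1.7551
    cross x-line → (6,2), t=2.9098 (wall)
  → r_1 = 2.9098
beam 2: φ=-45°, α=60°
  d=(0.5000,0.8660)  start (3,3)  tX=1.0400 tY=0.2887  stride 1/|dx|=2.0000 1/|dy|=1.1547
    cross y-line → (3,4), t=0.2887
    cross x-line → (4,4), t=1.0400
    cross y-line → (4,5), t=1.4434 (wall)
  → r_2 = 1.4434
beam 3: φ=45°, α=150°
  d=(-0.8660,0.5000)  start (3,3)  tX=0.5543 tY=0.5000  stride 1/|dx|=1.1547 1/|dy|=2.0000
    cross y-line → (3,4), t=0.5000
    cross x-line → (2,4), t=0.5543
    cross x-line → (1,4), t=1.7090
    cross y-line → (1,5), t=2.5000 (wall)
  → r_3 = 2.5000
beam 4: φ=135°, α=240°
  d=(-0.5000,-0.8660)  start (3,3)  tX=0.9600 tY=0.8660  stride 1/|dx|=2.0000 1/|dy|=1.1547
    cross y-line → (3,2), t=0.8660
    cross x-line → (2,2), t=0.9600
    cross y-line → (2,1), t=2.0207
    cross x-line → (1,1), t=2.9600
    cross y-line → (1,0), t=3.1754 (wall)
  → r_4 = 3.1754

ranges = [2.9098, 1.4434, 2.5000, 3.1754]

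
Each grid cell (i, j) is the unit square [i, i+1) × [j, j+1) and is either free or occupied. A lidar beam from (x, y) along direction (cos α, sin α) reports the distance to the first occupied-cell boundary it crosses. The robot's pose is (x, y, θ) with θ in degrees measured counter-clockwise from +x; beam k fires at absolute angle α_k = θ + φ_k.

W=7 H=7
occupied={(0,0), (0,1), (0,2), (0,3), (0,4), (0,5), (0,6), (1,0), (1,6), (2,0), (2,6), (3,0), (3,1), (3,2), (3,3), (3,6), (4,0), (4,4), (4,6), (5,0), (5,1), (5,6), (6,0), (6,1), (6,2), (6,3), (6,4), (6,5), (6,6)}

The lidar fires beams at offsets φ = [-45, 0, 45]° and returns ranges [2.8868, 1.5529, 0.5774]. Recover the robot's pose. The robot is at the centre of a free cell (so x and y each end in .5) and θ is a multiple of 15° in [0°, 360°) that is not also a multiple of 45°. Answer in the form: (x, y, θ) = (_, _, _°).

Candidates: 20 free-cell centres × 16 headings = 320 poses. Raycast each; keep the one whose scan matches to 4 dp.
  (2.5, 2.5, 30°): beam 1 = 0.5176 ≠ 2.8868 ✗
  (2.5, 4.5, 195°): beam 1 = 1.7321 ≠ 2.8868 ✗
  (4.5, 2.5, 30°): beam 1 = 1.5529 ≠ 2.8868 ✗
  …
  (5.5, 3.5, 285°): r_1=2.8868, r_2=1.5529, r_3=0.5774 — all match ✓
Unique over the lattice → pose = (5.5, 3.5, 285°).

(x, y, θ) = (5.5, 3.5, 285°)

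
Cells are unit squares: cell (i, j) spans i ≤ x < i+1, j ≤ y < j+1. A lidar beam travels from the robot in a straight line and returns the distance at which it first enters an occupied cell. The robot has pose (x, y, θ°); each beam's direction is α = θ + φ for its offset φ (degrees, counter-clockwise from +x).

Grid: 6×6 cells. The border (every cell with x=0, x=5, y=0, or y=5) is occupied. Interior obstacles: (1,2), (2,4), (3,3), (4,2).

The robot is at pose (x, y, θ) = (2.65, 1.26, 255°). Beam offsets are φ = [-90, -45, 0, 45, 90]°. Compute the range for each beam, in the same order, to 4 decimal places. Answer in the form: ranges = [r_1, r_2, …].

ranges = [1.7082, 0.5200, 0.2692, 0.3002, 1.0046]

beam 1: φ=-90°, α=165°
  direction (-0.9659, 0.2588); cell (2,1); t to first gridline: x 0.6729, y 2.8591 (then +1.0353 / +3.8637)
    (1,1) via x @ 0.6729
    (0,1) via x @ 1.7082  # hit
  → r_1 = 1.7082
beam 2: φ=-45°, α=210°
  direction (-0.8660, -0.5000); cell (2,1); t to first gridline: x 0.7506, y 0.5200 (then +1.1547 / +2.0000)
    (2,0) via y @ 0.5200  # hit
  → r_2 = 0.5200
beam 3: φ=0°, α=255°
  direction (-0.2588, -0.9659); cell (2,1); t to first gridline: x 2.5114, y 0.2692 (then +3.8637 / +1.0353)
    (2,0) via y @ 0.2692  # hit
  → r_3 = 0.2692
beam 4: φ=45°, α=300°
  direction (0.5000, -0.8660); cell (2,1); t to first gridline: x 0.7000, y 0.3002 (then +2.0000 / +1.1547)
    (2,0) via y @ 0.3002  # hit
  → r_4 = 0.3002
beam 5: φ=90°, α=345°
  direction (0.9659, -0.2588); cell (2,1); t to first gridline: x 0.3623, y 1.0046 (then +1.0353 / +3.8637)
    (3,1) via x @ 0.3623
    (3,0) via y @ 1.0046  # hit
  → r_5 = 1.0046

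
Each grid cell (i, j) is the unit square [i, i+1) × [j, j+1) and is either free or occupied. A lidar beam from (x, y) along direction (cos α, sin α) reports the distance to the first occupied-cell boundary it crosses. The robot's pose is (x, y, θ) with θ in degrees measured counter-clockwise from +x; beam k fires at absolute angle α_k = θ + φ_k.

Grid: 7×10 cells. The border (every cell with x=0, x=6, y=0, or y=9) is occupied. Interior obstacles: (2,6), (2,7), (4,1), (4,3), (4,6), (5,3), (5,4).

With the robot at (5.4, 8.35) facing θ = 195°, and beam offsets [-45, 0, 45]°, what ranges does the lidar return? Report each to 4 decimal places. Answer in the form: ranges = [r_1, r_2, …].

ranges = [1.3000, 2.4847, 1.5588]

beam 1: φ=-45°, α=150°
  direction (-0.8660, 0.5000); cell (5,8); t to first gridline: x 0.4619, y 1.3000 (then +1.1547 / +2.0000)
    (4,8) via x @ 0.4619
    (4,9) via y @ 1.3000  # hit
  → r_1 = 1.3000
beam 2: φ=0°, α=195°
  direction (-0.9659, -0.2588); cell (5,8); t to first gridline: x 0.4141, y 1.3523 (then +1.0353 / +3.8637)
    (4,8) via x @ 0.4141
    (4,7) via y @ 1.3523
    (3,7) via x @ 1.4494
    (2,7) via x @ 2.4847  # hit
  → r_2 = 2.4847
beam 3: φ=45°, α=240°
  direction (-0.5000, -0.8660); cell (5,8); t to first gridline: x 0.8000, y 0.4041 (then +2.0000 / +1.1547)
    (5,7) via y @ 0.4041
    (4,7) via x @ 0.8000
    (4,6) via y @ 1.5588  # hit
  → r_3 = 1.5588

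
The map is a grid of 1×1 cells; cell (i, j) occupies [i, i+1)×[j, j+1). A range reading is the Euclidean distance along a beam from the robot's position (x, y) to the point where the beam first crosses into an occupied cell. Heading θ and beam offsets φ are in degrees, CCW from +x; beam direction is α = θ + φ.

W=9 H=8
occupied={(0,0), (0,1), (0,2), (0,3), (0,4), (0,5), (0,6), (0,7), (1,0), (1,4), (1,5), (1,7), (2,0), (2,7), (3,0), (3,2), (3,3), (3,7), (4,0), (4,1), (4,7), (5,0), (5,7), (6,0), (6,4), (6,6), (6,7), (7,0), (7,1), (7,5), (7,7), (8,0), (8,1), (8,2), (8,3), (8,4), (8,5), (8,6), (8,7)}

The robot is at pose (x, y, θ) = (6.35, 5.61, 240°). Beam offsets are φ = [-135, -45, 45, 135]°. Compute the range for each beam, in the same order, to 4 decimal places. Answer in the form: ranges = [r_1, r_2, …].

ranges = [0.4038, 4.5035, 0.6315, 0.6729]

beam 1: φ=-135°, α=105°
  dir = (cos 105°, sin 105°) = (-0.2588, 0.9659); from cell (6,5)
  next x-line at t=1.3523, next y-line at t=0.4038; Δt_x=3.8637, Δt_y=1.0353
    y: enter (6,6) at t=0.4038 ← occupied
  → r_1 = 0.4038
beam 2: φ=-45°, α=195°
  dir = (cos 195°, sin 195°) = (-0.9659, -0.2588); from cell (6,5)
  next x-line at t=0.3623, next y-line at t=2.3569; Δt_x=1.0353, Δt_y=3.8637
    x: enter (5,5) at t=0.3623
    x: enter (4,5) at t=1.3976
    y: enter (4,4) at t=2.3569
    x: enter (3,4) at t=2.4329
    x: enter (2,4) at t=3.4682
    x: enter (1,4) at t=4.5035 ← occupied
  → r_2 = 4.5035
beam 3: φ=45°, α=285°
  dir = (cos 285°, sin 285°) = (0.2588, -0.9659); from cell (6,5)
  next x-line at t=2.5114, next y-line at t=0.6315; Δt_x=3.8637, Δt_y=1.0353
    y: enter (6,4) at t=0.6315 ← occupied
  → r_3 = 0.6315
beam 4: φ=135°, α=15°
  dir = (cos 15°, sin 15°) = (0.9659, 0.2588); from cell (6,5)
  next x-line at t=0.6729, next y-line at t=1.5068; Δt_x=1.0353, Δt_y=3.8637
    x: enter (7,5) at t=0.6729 ← occupied
  → r_4 = 0.6729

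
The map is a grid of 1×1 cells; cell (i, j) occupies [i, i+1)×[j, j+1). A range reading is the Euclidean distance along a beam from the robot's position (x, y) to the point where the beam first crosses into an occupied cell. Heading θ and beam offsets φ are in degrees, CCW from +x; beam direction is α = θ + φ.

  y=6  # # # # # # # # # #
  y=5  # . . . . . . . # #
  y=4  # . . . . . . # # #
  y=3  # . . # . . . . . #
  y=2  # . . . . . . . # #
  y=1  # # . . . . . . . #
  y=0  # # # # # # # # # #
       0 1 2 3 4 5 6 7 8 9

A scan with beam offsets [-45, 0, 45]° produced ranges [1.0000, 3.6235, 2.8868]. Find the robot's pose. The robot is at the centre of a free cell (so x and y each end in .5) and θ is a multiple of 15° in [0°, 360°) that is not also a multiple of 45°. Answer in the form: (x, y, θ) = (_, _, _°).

(x, y, θ) = (4.5, 2.5, 165°)

The pose lattice has 34·16 = 544 candidates. Test each by forward raycasting.
  (1.5, 5.5, 105°): beam 1 = 0.5774 ≠ 1.0000 ✗
  (3.5, 4.5, 255°): beam 1 = 2.8868 ≠ 1.0000 ✗
  (7.5, 5.5, 345°): beam 1 = 0.5774 ≠ 1.0000 ✗
  …
  (4.5, 2.5, 165°): r_1=1.0000, r_2=3.6235, r_3=2.8868 — all match ✓
Only this pose fits every beam.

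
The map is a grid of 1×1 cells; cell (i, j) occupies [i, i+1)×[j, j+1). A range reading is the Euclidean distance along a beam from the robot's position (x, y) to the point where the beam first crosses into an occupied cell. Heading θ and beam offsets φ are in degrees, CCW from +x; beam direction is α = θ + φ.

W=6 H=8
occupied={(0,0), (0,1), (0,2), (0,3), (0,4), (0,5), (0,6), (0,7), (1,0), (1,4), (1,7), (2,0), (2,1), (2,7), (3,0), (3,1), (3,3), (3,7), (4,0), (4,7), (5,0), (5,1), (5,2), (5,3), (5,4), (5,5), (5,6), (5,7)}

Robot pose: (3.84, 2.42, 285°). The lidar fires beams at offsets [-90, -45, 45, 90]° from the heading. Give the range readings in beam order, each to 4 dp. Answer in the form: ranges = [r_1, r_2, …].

ranges = [1.6228, 0.4850, 1.3395, 1.2009]

beam 1: φ=-90°, α=195°
  cosα=-0.9659 sinα=-0.2588 | (3,2) | tMaxX 0.8696 tMaxY 1.6228 | tΔX 1.0353 tΔY 3.8637
    t=0.8696 [x] (2,2)
    t=1.6228 [y] (2,1) — stop
  → r_1 = 1.6228
beam 2: φ=-45°, α=240°
  cosα=-0.5000 sinα=-0.8660 | (3,2) | tMaxX 1.6800 tMaxY 0.4850 | tΔX 2.0000 tΔY 1.1547
    t=0.4850 [y] (3,1) — stop
  → r_2 = 0.4850
beam 3: φ=45°, α=330°
  cosα=0.8660 sinα=-0.5000 | (3,2) | tMaxX 0.1848 tMaxY 0.8400 | tΔX 1.1547 tΔY 2.0000
    t=0.1848 [x] (4,2)
    t=0.8400 [y] (4,1)
    t=1.3395 [x] (5,1) — stop
  → r_3 = 1.3395
beam 4: φ=90°, α=15°
  cosα=0.9659 sinα=0.2588 | (3,2) | tMaxX 0.1656 tMaxY 2.2409 | tΔX 1.0353 tΔY 3.8637
    t=0.1656 [x] (4,2)
    t=1.2009 [x] (5,2) — stop
  → r_4 = 1.2009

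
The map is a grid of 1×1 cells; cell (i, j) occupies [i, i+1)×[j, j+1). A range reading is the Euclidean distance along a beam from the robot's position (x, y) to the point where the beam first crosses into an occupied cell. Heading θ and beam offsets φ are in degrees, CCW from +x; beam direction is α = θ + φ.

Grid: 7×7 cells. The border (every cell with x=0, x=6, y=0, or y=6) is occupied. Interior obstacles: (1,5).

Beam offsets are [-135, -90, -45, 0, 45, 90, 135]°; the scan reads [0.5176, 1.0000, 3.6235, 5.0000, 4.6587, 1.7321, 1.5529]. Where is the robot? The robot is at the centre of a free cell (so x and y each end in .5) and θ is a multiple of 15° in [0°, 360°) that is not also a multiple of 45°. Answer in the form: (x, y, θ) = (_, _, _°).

Candidates: 24 free-cell centres × 16 headings = 384 poses. Raycast each; keep the one whose scan matches to 4 dp.
  (5.5, 3.5, 240°): beam 1 = 2.5882 ≠ 0.5176 ✗
  (3.5, 1.5, 150°): beam 1 = 2.5882 ≠ 0.5176 ✗
  (1.5, 4.5, 60°): beam 1 = 3.6235 ≠ 0.5176 ✗
  (2.5, 2.5, 240°): beam 1 = 2.5882 ≠ 0.5176 ✗
  (4.5, 3.5, 15°): beam 1 = 2.8868 ≠ 0.5176 ✗
  …
  (5.5, 2.5, 150°): r_1=0.5176, r_2=1.0000, r_3=3.6235, r_4=5.0000, r_5=4.6587, r_6=1.7321, r_7=1.5529 — all match ✓
Unique over the lattice → pose = (5.5, 2.5, 150°).

(x, y, θ) = (5.5, 2.5, 150°)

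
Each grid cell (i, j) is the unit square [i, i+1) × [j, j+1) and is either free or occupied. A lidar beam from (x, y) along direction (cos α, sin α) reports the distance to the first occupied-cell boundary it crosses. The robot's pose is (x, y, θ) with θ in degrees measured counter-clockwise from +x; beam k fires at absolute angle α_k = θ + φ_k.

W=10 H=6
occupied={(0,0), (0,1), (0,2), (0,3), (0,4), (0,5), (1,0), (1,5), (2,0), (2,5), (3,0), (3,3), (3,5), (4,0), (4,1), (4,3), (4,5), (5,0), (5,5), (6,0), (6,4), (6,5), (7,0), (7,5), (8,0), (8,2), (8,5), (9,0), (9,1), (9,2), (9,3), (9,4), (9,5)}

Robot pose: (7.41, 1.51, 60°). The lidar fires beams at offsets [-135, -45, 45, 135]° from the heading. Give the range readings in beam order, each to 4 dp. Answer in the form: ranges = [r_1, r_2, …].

ranges = [0.5280, 1.6461, 2.5778, 1.9705]

beam 1: φ=-135°, α=285°
  cosα=0.2588 sinα=-0.9659 | (7,1) | tMaxX 2.2796 tMaxY 0.5280 | tΔX 3.8637 tΔY 1.0353
    t=0.5280 [y] (7,0) — stop
  → r_1 = 0.5280
beam 2: φ=-45°, α=15°
  cosα=0.9659 sinα=0.2588 | (7,1) | tMaxX 0.6108 tMaxY 1.8932 | tΔX 1.0353 tΔY 3.8637
    t=0.6108 [x] (8,1)
    t=1.6461 [x] (9,1) — stop
  → r_2 = 1.6461
beam 3: φ=45°, α=105°
  cosα=-0.2588 sinα=0.9659 | (7,1) | tMaxX 1.5841 tMaxY 0.5073 | tΔX 3.8637 tΔY 1.0353
    t=0.5073 [y] (7,2)
    t=1.5426 [y] (7,3)
    t=1.5841 [x] (6,3)
    t=2.5778 [y] (6,4) — stop
  → r_3 = 2.5778
beam 4: φ=135°, α=195°
  cosα=-0.9659 sinα=-0.2588 | (7,1) | tMaxX 0.4245 tMaxY 1.9705 | tΔX 1.0353 tΔY 3.8637
    t=0.4245 [x] (6,1)
    t=1.4597 [x] (5,1)
    t=1.9705 [y] (5,0) — stop
  → r_4 = 1.9705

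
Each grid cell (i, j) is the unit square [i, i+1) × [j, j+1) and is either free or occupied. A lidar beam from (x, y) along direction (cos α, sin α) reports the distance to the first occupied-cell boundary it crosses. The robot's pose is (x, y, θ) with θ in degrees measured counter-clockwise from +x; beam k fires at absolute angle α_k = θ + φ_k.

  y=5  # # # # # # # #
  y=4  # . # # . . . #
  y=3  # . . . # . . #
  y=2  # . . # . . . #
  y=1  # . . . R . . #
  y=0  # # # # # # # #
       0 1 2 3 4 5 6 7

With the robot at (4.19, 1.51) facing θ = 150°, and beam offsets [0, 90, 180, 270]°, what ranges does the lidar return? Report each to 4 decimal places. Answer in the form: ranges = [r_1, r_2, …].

ranges = [0.9800, 0.5889, 1.0200, 4.0299]

beam 1: φ=0°, α=150°
  direction (-0.8660, 0.5000); cell (4,1); t to first gridline: x 0.2194, y 0.9800 (then +1.1547 / +2.0000)
    (3,1) via x @ 0.2194
    (3,2) via y @ 0.9800  # hit
  → r_1 = 0.9800
beam 2: φ=90°, α=240°
  direction (-0.5000, -0.8660); cell (4,1); t to first gridline: x 0.3800, y 0.5889 (then +2.0000 / +1.1547)
    (3,1) via x @ 0.3800
    (3,0) via y @ 0.5889  # hit
  → r_2 = 0.5889
beam 3: φ=180°, α=330°
  direction (0.8660, -0.5000); cell (4,1); t to first gridline: x 0.9353, y 1.0200 (then +1.1547 / +2.0000)
    (5,1) via x @ 0.9353
    (5,0) via y @ 1.0200  # hit
  → r_3 = 1.0200
beam 4: φ=270°, α=60°
  direction (0.5000, 0.8660); cell (4,1); t to first gridline: x 1.6200, y 0.5658 (then +2.0000 / +1.1547)
    (4,2) via y @ 0.5658
    (5,2) via x @ 1.6200
    (5,3) via y @ 1.7205
    (5,4) via y @ 2.8752
    (6,4) via x @ 3.6200
    (6,5) via y @ 4.0299  # hit
  → r_4 = 4.0299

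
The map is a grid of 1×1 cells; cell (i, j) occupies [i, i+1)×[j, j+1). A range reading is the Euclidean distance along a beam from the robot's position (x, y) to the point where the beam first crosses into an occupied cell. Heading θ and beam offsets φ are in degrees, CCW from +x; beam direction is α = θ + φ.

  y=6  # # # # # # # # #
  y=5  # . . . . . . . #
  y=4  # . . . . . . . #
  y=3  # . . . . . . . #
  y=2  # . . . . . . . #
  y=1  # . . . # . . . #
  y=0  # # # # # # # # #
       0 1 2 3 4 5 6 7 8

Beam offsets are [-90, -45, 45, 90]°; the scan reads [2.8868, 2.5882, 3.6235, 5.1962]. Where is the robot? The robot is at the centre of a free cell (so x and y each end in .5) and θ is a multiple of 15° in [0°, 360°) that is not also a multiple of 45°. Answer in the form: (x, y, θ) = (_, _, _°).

(x, y, θ) = (5.5, 2.5, 60°)

Candidates: 34 free-cell centres × 16 headings = 544 poses. Raycast each; keep the one whose scan matches to 4 dp.
  (1.5, 1.5, 30°): beam 1 = 0.5774 ≠ 2.8868 ✗
  (2.5, 4.5, 60°): beam 1 = 6.3509 ≠ 2.8868 ✗
  (6.5, 4.5, 195°): beam 1 = 1.5529 ≠ 2.8868 ✗
  …
  (5.5, 2.5, 60°): r_1=2.8868, r_2=2.5882, r_3=3.6235, r_4=5.1962 — all match ✓
No second candidate reproduces the full scan.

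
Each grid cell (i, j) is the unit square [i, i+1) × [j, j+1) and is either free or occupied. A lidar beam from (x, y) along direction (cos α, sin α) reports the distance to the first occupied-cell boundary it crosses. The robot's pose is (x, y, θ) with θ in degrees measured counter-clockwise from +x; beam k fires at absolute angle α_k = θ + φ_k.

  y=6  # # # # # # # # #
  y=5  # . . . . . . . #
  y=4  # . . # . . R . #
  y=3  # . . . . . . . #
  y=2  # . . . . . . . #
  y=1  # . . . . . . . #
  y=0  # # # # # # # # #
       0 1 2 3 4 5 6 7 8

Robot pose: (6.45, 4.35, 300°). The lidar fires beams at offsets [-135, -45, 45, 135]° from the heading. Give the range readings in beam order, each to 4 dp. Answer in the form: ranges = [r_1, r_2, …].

beam 1: φ=-135°, α=165°
  direction (-0.9659, 0.2588); cell (6,4); t to first gridline: x 0.4659, y 2.5114 (then +1.0353 / +3.8637)
    (5,4) via x @ 0.4659
    (4,4) via x @ 1.5012
    (4,5) via y @ 2.5114
    (3,5) via x @ 2.5364
    (2,5) via x @ 3.5717
    (1,5) via x @ 4.6070
    (0,5) via x @ 5.6423  # hit
  → r_1 = 5.6423
beam 2: φ=-45°, α=255°
  direction (-0.2588, -0.9659); cell (6,4); t to first gridline: x 1.7387, y 0.3623 (then +3.8637 / +1.0353)
    (6,3) via y @ 0.3623
    (6,2) via y @ 1.3976
    (5,2) via x @ 1.7387
    (5,1) via y @ 2.4329
    (5,0) via y @ 3.4682  # hit
  → r_2 = 3.4682
beam 3: φ=45°, α=345°
  direction (0.9659, -0.2588); cell (6,4); t to first gridline: x 0.5694, y 1.3523 (then +1.0353 / +3.8637)
    (7,4) via x @ 0.5694
    (7,3) via y @ 1.3523
    (8,3) via x @ 1.6047  # hit
  → r_3 = 1.6047
beam 4: φ=135°, α=75°
  direction (0.2588, 0.9659); cell (6,4); t to first gridline: x 2.1250, y 0.6729 (then +3.8637 / +1.0353)
    (6,5) via y @ 0.6729
    (6,6) via y @ 1.7082  # hit
  → r_4 = 1.7082

ranges = [5.6423, 3.4682, 1.6047, 1.7082]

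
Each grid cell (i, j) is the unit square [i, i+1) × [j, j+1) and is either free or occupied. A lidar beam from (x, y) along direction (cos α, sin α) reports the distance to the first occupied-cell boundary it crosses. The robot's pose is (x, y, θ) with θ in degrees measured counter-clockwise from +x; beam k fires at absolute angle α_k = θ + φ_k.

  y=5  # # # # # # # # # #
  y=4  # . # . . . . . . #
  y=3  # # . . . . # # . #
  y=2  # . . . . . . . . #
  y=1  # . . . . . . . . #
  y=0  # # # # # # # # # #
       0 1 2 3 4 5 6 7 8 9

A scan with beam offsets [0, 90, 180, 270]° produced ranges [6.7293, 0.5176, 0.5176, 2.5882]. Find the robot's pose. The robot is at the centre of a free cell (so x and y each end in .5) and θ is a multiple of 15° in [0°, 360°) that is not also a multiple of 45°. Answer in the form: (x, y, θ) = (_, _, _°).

The pose lattice has 28·16 = 448 candidates. Test each by forward raycasting.
  (1.5, 1.5, 345°): beam 1 = 1.9319 ≠ 6.7293 ✗
  (6.5, 4.5, 240°): beam 1 = 0.5774 ≠ 6.7293 ✗
  (5.5, 3.5, 60°): beam 1 = 1.7321 ≠ 6.7293 ✗
  (6.5, 4.5, 165°): beam 1 = 1.9319 ≠ 6.7293 ✗
  …
  (2.5, 3.5, 345°): r_1=6.7293, r_2=0.5176, r_3=0.5176, r_4=2.5882 — all match ✓
Only this pose fits every beam.

(x, y, θ) = (2.5, 3.5, 345°)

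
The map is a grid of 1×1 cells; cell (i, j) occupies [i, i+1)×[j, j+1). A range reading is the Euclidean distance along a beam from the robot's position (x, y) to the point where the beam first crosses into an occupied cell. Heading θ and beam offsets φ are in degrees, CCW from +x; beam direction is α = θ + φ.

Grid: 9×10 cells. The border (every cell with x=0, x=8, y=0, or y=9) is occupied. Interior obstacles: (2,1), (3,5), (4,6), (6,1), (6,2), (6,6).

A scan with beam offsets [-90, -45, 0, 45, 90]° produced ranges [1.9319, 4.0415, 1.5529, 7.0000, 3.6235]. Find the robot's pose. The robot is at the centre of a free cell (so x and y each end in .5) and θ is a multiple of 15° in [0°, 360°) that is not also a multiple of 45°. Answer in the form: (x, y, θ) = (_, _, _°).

The pose lattice has 50·16 = 800 candidates. Test each by forward raycasting.
  (4.5, 1.5, 300°): beam 1 = 1.0000 ≠ 1.9319 ✗
  (7.5, 8.5, 285°): beam 1 = 6.7293 ≠ 1.9319 ✗
  (2.5, 2.5, 210°): beam 1 = 3.0000 ≠ 1.9319 ✗
  …
  (4.5, 8.5, 255°): r_1=1.9319, r_2=4.0415, r_3=1.5529, r_4=7.0000, r_5=3.6235 — all match ✓
Only this pose fits every beam.

(x, y, θ) = (4.5, 8.5, 255°)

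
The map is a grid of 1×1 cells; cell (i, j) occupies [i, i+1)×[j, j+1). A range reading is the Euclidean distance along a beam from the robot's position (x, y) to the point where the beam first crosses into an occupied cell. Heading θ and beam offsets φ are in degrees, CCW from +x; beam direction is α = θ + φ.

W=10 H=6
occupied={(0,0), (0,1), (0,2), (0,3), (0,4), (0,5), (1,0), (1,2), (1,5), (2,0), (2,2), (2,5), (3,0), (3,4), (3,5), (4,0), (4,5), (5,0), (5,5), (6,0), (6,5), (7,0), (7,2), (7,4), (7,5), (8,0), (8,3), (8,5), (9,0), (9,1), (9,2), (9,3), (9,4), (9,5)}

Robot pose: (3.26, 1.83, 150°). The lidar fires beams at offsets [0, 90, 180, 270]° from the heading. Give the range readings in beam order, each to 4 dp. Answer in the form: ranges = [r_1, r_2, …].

ranges = [0.3400, 0.9584, 1.6600, 3.6604]

beam 1: φ=0°, α=150°
  direction (-0.8660, 0.5000); cell (3,1); t to first gridline: x 0.3002, y 0.3400 (then +1.1547 / +2.0000)
    (2,1) via x @ 0.3002
    (2,2) via y @ 0.3400  # hit
  → r_1 = 0.3400
beam 2: φ=90°, α=240°
  direction (-0.5000, -0.8660); cell (3,1); t to first gridline: x 0.5200, y 0.9584 (then +2.0000 / +1.1547)
    (2,1) via x @ 0.5200
    (2,0) via y @ 0.9584  # hit
  → r_2 = 0.9584
beam 3: φ=180°, α=330°
  direction (0.8660, -0.5000); cell (3,1); t to first gridline: x 0.8545, y 1.6600 (then +1.1547 / +2.0000)
    (4,1) via x @ 0.8545
    (4,0) via y @ 1.6600  # hit
  → r_3 = 1.6600
beam 4: φ=270°, α=60°
  direction (0.5000, 0.8660); cell (3,1); t to first gridline: x 1.4800, y 0.1963 (then +2.0000 / +1.1547)
    (3,2) via y @ 0.1963
    (3,3) via y @ 1.3510
    (4,3) via x @ 1.4800
    (4,4) via y @ 2.5057
    (5,4) via x @ 3.4800
    (5,5) via y @ 3.6604  # hit
  → r_4 = 3.6604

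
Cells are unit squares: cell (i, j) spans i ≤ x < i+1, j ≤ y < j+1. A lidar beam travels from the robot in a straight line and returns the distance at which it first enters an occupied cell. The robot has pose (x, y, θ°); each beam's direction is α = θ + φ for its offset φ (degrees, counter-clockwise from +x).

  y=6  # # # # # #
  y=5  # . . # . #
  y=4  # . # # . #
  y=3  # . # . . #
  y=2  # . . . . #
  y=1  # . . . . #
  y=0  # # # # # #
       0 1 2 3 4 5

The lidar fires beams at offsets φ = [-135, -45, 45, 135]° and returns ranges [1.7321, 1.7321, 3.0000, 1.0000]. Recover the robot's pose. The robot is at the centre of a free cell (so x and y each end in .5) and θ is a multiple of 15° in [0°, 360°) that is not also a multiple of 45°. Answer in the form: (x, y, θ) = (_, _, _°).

(x, y, θ) = (3.5, 2.5, 15°)

Candidates: 16 free-cell centres × 16 headings = 256 poses. Raycast each; keep the one whose scan matches to 4 dp.
  (3.5, 1.5, 240°): beam 1 = 1.9319 ≠ 1.7321 ✗
  (1.5, 1.5, 210°): beam 1 = 1.9319 ≠ 1.7321 ✗
  (3.5, 1.5, 285°): beam 1 = 2.8868 ≠ 1.7321 ✗
  (4.5, 1.5, 15°): beam 1 = 0.5774 ≠ 1.7321 ✗
  (3.5, 3.5, 330°): beam 1 = 0.5176 ≠ 1.7321 ✗
  …
  (3.5, 2.5, 15°): r_1=1.7321, r_2=1.7321, r_3=3.0000, r_4=1.0000 — all match ✓
Only this pose fits every beam.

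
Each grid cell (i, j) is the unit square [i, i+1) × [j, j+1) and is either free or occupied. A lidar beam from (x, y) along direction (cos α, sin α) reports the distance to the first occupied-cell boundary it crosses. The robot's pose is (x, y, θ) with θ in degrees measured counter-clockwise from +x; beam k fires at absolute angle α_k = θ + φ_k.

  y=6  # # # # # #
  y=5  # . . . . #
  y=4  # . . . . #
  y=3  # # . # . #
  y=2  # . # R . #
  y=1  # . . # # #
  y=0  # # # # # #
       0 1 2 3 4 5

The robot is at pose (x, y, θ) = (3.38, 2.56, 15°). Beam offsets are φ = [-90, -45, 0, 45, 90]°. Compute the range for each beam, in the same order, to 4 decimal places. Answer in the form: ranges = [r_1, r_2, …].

ranges = [0.5798, 1.1200, 1.6771, 0.5081, 0.4555]

beam 1: φ=-90°, α=285°
  dir = (cos 285°, sin 285°) = (0.2588, -0.9659); from cell (3,2)
  next x-line at t=2.3955, next y-line at t=0.5798; Δt_x=3.8637, Δt_y=1.0353
    y: enter (3,1) at t=0.5798 ← occupied
  → r_1 = 0.5798
beam 2: φ=-45°, α=330°
  dir = (cos 330°, sin 330°) = (0.8660, -0.5000); from cell (3,2)
  next x-line at t=0.7159, next y-line at t=1.1200; Δt_x=1.1547, Δt_y=2.0000
    x: enter (4,2) at t=0.7159
    y: enter (4,1) at t=1.1200 ← occupied
  → r_2 = 1.1200
beam 3: φ=0°, α=15°
  dir = (cos 15°, sin 15°) = (0.9659, 0.2588); from cell (3,2)
  next x-line at t=0.6419, next y-line at t=1.7000; Δt_x=1.0353, Δt_y=3.8637
    x: enter (4,2) at t=0.6419
    x: enter (5,2) at t=1.6771 ← occupied
  → r_3 = 1.6771
beam 4: φ=45°, α=60°
  dir = (cos 60°, sin 60°) = (0.5000, 0.8660); from cell (3,2)
  next x-line at t=1.2400, next y-line at t=0.5081; Δt_x=2.0000, Δt_y=1.1547
    y: enter (3,3) at t=0.5081 ← occupied
  → r_4 = 0.5081
beam 5: φ=90°, α=105°
  dir = (cos 105°, sin 105°) = (-0.2588, 0.9659); from cell (3,2)
  next x-line at t=1.4682, next y-line at t=0.4555; Δt_x=3.8637, Δt_y=1.0353
    y: enter (3,3) at t=0.4555 ← occupied
  → r_5 = 0.4555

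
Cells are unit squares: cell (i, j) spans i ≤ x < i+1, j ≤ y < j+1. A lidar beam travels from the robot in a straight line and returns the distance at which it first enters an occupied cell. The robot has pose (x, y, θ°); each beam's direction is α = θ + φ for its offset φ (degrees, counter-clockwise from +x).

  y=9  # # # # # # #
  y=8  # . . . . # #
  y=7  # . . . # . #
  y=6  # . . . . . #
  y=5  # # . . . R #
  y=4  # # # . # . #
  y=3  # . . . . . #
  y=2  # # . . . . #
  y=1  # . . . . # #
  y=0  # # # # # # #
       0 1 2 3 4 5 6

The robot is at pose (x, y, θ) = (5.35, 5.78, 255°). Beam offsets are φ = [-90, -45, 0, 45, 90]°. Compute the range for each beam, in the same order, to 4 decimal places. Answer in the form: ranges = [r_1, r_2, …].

ranges = [4.5035, 2.7135, 1.3523, 1.3000, 0.6729]

beam 1: φ=-90°, α=165°
  dir = (cos 165°, sin 165°) = (-0.9659, 0.2588); from cell (5,5)
  next x-line at t=0.3623, next y-line at t=0.8500; Δt_x=1.0353, Δt_y=3.8637
    x: enter (4,5) at t=0.3623
    y: enter (4,6) at t=0.8500
    x: enter (3,6) at t=1.3976
    x: enter (2,6) at t=2.4329
    x: enter (1,6) at t=3.4682
    x: enter (0,6) at t=4.5035 ← occupied
  → r_1 = 4.5035
beam 2: φ=-45°, α=210°
  dir = (cos 210°, sin 210°) = (-0.8660, -0.5000); from cell (5,5)
  next x-line at t=0.4041, next y-line at t=1.5600; Δt_x=1.1547, Δt_y=2.0000
    x: enter (4,5) at t=0.4041
    x: enter (3,5) at t=1.5588
    y: enter (3,4) at t=1.5600
    x: enter (2,4) at t=2.7135 ← occupied
  → r_2 = 2.7135
beam 3: φ=0°, α=255°
  dir = (cos 255°, sin 255°) = (-0.2588, -0.9659); from cell (5,5)
  next x-line at t=1.3523, next y-line at t=0.8075; Δt_x=3.8637, Δt_y=1.0353
    y: enter (5,4) at t=0.8075
    x: enter (4,4) at t=1.3523 ← occupied
  → r_3 = 1.3523
beam 4: φ=45°, α=300°
  dir = (cos 300°, sin 300°) = (0.5000, -0.8660); from cell (5,5)
  next x-line at t=1.3000, next y-line at t=0.9007; Δt_x=2.0000, Δt_y=1.1547
    y: enter (5,4) at t=0.9007
    x: enter (6,4) at t=1.3000 ← occupied
  → r_4 = 1.3000
beam 5: φ=90°, α=345°
  dir = (cos 345°, sin 345°) = (0.9659, -0.2588); from cell (5,5)
  next x-line at t=0.6729, next y-line at t=3.0137; Δt_x=1.0353, Δt_y=3.8637
    x: enter (6,5) at t=0.6729 ← occupied
  → r_5 = 0.6729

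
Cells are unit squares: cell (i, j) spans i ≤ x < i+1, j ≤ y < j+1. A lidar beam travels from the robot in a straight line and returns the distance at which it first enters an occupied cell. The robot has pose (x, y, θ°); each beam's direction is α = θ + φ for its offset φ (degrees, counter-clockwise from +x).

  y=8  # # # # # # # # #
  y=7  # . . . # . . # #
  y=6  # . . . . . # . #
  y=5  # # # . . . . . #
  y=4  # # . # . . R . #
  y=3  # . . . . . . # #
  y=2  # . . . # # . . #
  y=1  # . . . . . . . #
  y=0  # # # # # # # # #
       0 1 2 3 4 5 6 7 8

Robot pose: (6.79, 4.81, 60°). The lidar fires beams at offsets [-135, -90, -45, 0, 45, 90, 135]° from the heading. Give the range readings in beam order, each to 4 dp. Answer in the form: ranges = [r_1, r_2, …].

ranges = [0.8386, 1.3972, 1.2527, 2.4200, 1.2320, 6.3800, 2.8884]

beam 1: φ=-135°, α=285°
  cosα=0.2588 sinα=-0.9659 | (6,4) | tMaxX 0.8114 tMaxY 0.8386 | tΔX 3.8637 tΔY 1.0353
    t=0.8114 [x] (7,4)
    t=0.8386 [y] (7,3) — stop
  → r_1 = 0.8386
beam 2: φ=-90°, α=330°
  cosα=0.8660 sinα=-0.5000 | (6,4) | tMaxX 0.2425 tMaxY 1.6200 | tΔX 1.1547 tΔY 2.0000
    t=0.2425 [x] (7,4)
    t=1.3972 [x] (8,4) — stop
  → r_2 = 1.3972
beam 3: φ=-45°, α=15°
  cosα=0.9659 sinα=0.2588 | (6,4) | tMaxX 0.2174 tMaxY 0.7341 | tΔX 1.0353 tΔY 3.8637
    t=0.2174 [x] (7,4)
    t=0.7341 [y] (7,5)
    t=1.2527 [x] (8,5) — stop
  → r_3 = 1.2527
beam 4: φ=0°, α=60°
  cosα=0.5000 sinα=0.8660 | (6,4) | tMaxX 0.4200 tMaxY 0.2194 | tΔX 2.0000 tΔY 1.1547
    t=0.2194 [y] (6,5)
    t=0.4200 [x] (7,5)
    t=1.3741 [y] (7,6)
    t=2.4200 [x] (8,6) — stop
  → r_4 = 2.4200
beam 5: φ=45°, α=105°
  cosα=-0.2588 sinα=0.9659 | (6,4) | tMaxX 3.0523 tMaxY 0.1967 | tΔX 3.8637 tΔY 1.0353
    t=0.1967 [y] (6,5)
    t=1.2320 [y] (6,6) — stop
  → r_5 = 1.2320
beam 6: φ=90°, α=150°
  cosα=-0.8660 sinα=0.5000 | (6,4) | tMaxX 0.9122 tMaxY 0.3800 | tΔX 1.1547 tΔY 2.0000
    t=0.3800 [y] (6,5)
    t=0.9122 [x] (5,5)
    t=2.0669 [x] (4,5)
    t=2.3800 [y] (4,6)
    t=3.2216 [x] (3,6)
    t=4.3763 [x] (2,6)
    t=4.3800 [y] (2,7)
    t=5.5310 [x] (1,7)
    t=6.3800 [y] (1,8) — stop
  → r_6 = 6.3800
beam 7: φ=135°, α=195°
  cosα=-0.9659 sinα=-0.2588 | (6,4) | tMaxX 0.8179 tMaxY 3.1296 | tΔX 1.0353 tΔY 3.8637
    t=0.8179 [x] (5,4)
    t=1.8531 [x] (4,4)
    t=2.8884 [x] (3,4) — stop
  → r_7 = 2.8884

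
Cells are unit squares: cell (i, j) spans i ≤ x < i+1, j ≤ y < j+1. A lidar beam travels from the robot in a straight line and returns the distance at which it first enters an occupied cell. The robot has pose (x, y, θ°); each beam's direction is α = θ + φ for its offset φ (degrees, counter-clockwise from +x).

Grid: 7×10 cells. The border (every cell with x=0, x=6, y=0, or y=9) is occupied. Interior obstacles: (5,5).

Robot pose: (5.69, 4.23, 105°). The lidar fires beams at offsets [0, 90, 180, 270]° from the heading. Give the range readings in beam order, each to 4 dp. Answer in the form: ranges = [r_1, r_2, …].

ranges = [0.7972, 4.8554, 1.1977, 0.3209]

beam 1: φ=0°, α=105°
  dir = (cos 105°, sin 105°) = (-0.2588, 0.9659); from cell (5,4)
  next x-line at t=2.6660, next y-line at t=0.7972; Δt_x=3.8637, Δt_y=1.0353
    y: enter (5,5) at t=0.7972 ← occupied
  → r_1 = 0.7972
beam 2: φ=90°, α=195°
  dir = (cos 195°, sin 195°) = (-0.9659, -0.2588); from cell (5,4)
  next x-line at t=0.7143, next y-line at t=0.8887; Δt_x=1.0353, Δt_y=3.8637
    x: enter (4,4) at t=0.7143
    y: enter (4,3) at t=0.8887
    x: enter (3,3) at t=1.7496
    x: enter (2,3) at t=2.7849
    x: enter (1,3) at t=3.8202
    y: enter (1,2) at t=4.7524
    x: enter (0,2) at t=4.8554 ← occupied
  → r_2 = 4.8554
beam 3: φ=180°, α=285°
  dir = (cos 285°, sin 285°) = (0.2588, -0.9659); from cell (5,4)
  next x-line at t=1.1977, next y-line at t=0.2381; Δt_x=3.8637, Δt_y=1.0353
    y: enter (5,3) at t=0.2381
    x: enter (6,3) at t=1.1977 ← occupied
  → r_3 = 1.1977
beam 4: φ=270°, α=15°
  dir = (cos 15°, sin 15°) = (0.9659, 0.2588); from cell (5,4)
  next x-line at t=0.3209, next y-line at t=2.9751; Δt_x=1.0353, Δt_y=3.8637
    x: enter (6,4) at t=0.3209 ← occupied
  → r_4 = 0.3209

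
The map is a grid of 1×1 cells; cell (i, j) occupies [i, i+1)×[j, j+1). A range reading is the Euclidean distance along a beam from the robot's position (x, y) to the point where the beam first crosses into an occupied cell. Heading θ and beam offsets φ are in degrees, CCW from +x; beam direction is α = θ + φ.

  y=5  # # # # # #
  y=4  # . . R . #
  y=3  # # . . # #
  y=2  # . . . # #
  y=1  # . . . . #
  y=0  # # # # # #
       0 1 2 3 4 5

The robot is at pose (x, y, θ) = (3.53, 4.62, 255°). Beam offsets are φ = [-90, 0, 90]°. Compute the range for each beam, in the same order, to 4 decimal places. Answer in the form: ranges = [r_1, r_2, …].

ranges = [1.4682, 3.7477, 1.5219]

beam 1: φ=-90°, α=165°
  cosα=-0.9659 sinα=0.2588 | (3,4) | tMaxX 0.5487 tMaxY 1.4682 | tΔX 1.0353 tΔY 3.8637
    t=0.5487 [x] (2,4)
    t=1.4682 [y] (2,5) — stop
  → r_1 = 1.4682
beam 2: φ=0°, α=255°
  cosα=-0.2588 sinα=-0.9659 | (3,4) | tMaxX 2.0478 tMaxY 0.6419 | tΔX 3.8637 tΔY 1.0353
    t=0.6419 [y] (3,3)
    t=1.6771 [y] (3,2)
    t=2.0478 [x] (2,2)
    t=2.7124 [y] (2,1)
    t=3.7477 [y] (2,0) — stop
  → r_2 = 3.7477
beam 3: φ=90°, α=345°
  cosα=0.9659 sinα=-0.2588 | (3,4) | tMaxX 0.4866 tMaxY 2.3955 | tΔX 1.0353 tΔY 3.8637
    t=0.4866 [x] (4,4)
    t=1.5219 [x] (5,4) — stop
  → r_3 = 1.5219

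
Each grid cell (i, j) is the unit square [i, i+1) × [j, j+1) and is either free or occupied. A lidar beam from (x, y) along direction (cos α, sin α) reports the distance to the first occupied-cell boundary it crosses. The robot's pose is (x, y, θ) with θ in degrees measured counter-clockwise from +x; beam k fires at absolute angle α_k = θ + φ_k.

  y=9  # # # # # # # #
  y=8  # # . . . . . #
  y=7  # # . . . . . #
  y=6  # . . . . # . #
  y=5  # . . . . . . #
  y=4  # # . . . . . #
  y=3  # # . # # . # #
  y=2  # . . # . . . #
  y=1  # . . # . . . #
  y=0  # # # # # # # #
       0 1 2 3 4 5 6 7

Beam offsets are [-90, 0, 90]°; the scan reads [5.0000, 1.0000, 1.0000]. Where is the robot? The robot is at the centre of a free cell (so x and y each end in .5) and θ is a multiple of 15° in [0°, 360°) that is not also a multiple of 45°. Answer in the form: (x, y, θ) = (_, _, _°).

(x, y, θ) = (5.5, 4.5, 240°)

Enumerate (i+0.5, j+0.5, θ) over the 38 free cells and 16 admissible headings. For each, cast all 3 beams and compare to the given ranges.
  (6.5, 8.5, 345°): beam 1 = 1.9319 ≠ 5.0000 ✗
  (6.5, 2.5, 120°): beam 1 = 0.5774 ≠ 5.0000 ✗
  (6.5, 4.5, 300°): beam 1 = 1.7321 ≠ 5.0000 ✗
  …
  (5.5, 4.5, 240°): r_1=5.0000, r_2=1.0000, r_3=1.0000 — all match ✓
Only this pose fits every beam.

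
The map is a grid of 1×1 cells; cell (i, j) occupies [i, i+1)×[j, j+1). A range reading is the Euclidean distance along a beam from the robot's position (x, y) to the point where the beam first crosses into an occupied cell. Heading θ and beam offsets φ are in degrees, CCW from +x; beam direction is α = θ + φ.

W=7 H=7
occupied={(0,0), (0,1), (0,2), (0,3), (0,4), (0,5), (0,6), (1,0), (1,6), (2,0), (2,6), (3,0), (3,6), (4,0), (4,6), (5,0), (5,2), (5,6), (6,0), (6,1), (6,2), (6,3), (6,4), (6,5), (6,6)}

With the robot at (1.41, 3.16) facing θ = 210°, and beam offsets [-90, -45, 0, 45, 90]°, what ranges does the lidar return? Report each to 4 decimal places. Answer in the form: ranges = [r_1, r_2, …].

beam 1: φ=-90°, α=120°
  d=(-0.5000,0.8660)  start (1,3)  tX=0.8200 tY=0.9699  stride 1/|dx|=2.0000 1/|dy|=1.1547
    cross x-line → (0,3), t=0.8200 (wall)
  → r_1 = 0.8200
beam 2: φ=-45°, α=165°
  d=(-0.9659,0.2588)  start (1,3)  tX=0.4245 tY=3.2455  stride 1/|dx|=1.0353 1/|dy|=3.8637
    cross x-line → (0,3), t=0.4245 (wall)
  → r_2 = 0.4245
beam 3: φ=0°, α=210°
  d=(-0.8660,-0.5000)  start (1,3)  tX=0.4734 tY=0.3200  stride 1/|dx|=1.1547 1/|dy|=2.0000
    cross y-line → (1,2), t=0.3200
    cross x-line → (0,2), t=0.4734 (wall)
  → r_3 = 0.4734
beam 4: φ=45°, α=255°
  d=(-0.2588,-0.9659)  start (1,3)  tX=1.5841 tY=0.1656  stride 1/|dx|=3.8637 1/|dy|=1.0353
    cross y-line → (1,2), t=0.1656
    cross y-line → (1,1), t=1.2009
    cross x-line → (0,1), t=1.5841 (wall)
  → r_4 = 1.5841
beam 5: φ=90°, α=300°
  d=(0.5000,-0.8660)  start (1,3)  tX=1.1800 tY=0.1848  stride 1/|dx|=2.0000 1/|dy|=1.1547
    cross y-line → (1,2), t=0.1848
    cross x-line → (2,2), t=1.1800
    cross y-line → (2,1), t=1.3395
    cross y-line → (2,0), t=2.4942 (wall)
  → r_5 = 2.4942

ranges = [0.8200, 0.4245, 0.4734, 1.5841, 2.4942]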